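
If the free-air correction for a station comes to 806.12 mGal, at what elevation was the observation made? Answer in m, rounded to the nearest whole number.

2612

h = 806.12 / 0.3086 = 2612.18 m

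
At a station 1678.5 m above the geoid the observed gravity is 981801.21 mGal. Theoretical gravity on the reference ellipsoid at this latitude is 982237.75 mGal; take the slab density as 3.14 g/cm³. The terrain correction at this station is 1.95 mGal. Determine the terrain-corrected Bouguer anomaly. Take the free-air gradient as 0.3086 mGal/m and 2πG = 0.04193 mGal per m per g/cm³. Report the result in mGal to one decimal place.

-137.6

Free-air correction = 0.3086 × 1678.5 = 517.99 mGal
Free-air anomaly = 981801.21 − 982237.75 + (517.99) = 81.45 mGal
Bouguer slab correction = 0.04193 × 3.14 × 1678.5 = 220.99 mGal
Simple Bouguer anomaly = 81.45 − (220.99) = -139.54 mGal
Complete Bouguer anomaly = -139.54 + 1.95 = -137.59 mGal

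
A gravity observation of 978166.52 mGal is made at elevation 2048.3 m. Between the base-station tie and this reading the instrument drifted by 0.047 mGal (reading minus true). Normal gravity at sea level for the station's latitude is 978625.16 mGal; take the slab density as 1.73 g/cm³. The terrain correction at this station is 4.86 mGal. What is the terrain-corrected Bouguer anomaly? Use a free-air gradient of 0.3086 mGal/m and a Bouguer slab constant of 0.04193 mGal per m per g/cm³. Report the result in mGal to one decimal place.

Drift-corrected reading = 978166.52 − (0.047) = 978166.473 mGal
Free-air correction = 0.3086 × 2048.3 = 632.11 mGal
Free-air anomaly = 978166.473 − 978625.16 + (632.11) = 173.423 mGal
Bouguer slab correction = 0.04193 × 1.73 × 2048.3 = 148.58 mGal
Simple Bouguer anomaly = 173.423 − (148.58) = 24.843 mGal
Complete Bouguer anomaly = 24.843 + 4.86 = 29.703 mGal

29.7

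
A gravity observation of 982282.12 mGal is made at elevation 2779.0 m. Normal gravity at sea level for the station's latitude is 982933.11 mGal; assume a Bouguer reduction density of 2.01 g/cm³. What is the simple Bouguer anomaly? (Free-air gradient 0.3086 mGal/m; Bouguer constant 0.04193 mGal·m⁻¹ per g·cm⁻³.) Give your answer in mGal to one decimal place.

Free-air correction = 0.3086 × 2779.0 = 857.60 mGal
Free-air anomaly = 982282.12 − 982933.11 + (857.60) = 206.61 mGal
Bouguer slab correction = 0.04193 × 2.01 × 2779.0 = 234.21 mGal
Simple Bouguer anomaly = 206.61 − (234.21) = -27.60 mGal

-27.6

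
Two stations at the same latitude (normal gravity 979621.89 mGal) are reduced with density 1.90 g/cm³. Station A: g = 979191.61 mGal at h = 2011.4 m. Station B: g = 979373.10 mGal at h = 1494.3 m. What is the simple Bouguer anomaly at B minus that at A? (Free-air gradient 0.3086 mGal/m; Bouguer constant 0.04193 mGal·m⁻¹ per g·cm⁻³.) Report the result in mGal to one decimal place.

63.1

Δg_SB(A) = 979191.61 − 979621.89 + 0.3086×2011.4 − 0.04193×1.90×2011.4 = 30.20 mGal
Δg_SB(B) = 979373.10 − 979621.89 + 0.3086×1494.3 − 0.04193×1.90×1494.3 = 93.30 mGal
Difference = 93.30 − (30.20) = 63.10 mGal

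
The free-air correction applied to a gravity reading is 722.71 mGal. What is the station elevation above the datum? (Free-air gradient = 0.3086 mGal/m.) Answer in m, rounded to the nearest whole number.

h = 722.71 / 0.3086 = 2341.90 m

2342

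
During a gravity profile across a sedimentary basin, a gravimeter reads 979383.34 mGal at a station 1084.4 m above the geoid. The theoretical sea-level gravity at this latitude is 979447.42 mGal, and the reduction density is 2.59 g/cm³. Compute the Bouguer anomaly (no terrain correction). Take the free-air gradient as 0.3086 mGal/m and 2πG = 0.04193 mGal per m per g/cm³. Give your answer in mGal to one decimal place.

Free-air correction = 0.3086 × 1084.4 = 334.65 mGal
Free-air anomaly = 979383.34 − 979447.42 + (334.65) = 270.57 mGal
Bouguer slab correction = 0.04193 × 2.59 × 1084.4 = 117.76 mGal
Simple Bouguer anomaly = 270.57 − (117.76) = 152.81 mGal

152.8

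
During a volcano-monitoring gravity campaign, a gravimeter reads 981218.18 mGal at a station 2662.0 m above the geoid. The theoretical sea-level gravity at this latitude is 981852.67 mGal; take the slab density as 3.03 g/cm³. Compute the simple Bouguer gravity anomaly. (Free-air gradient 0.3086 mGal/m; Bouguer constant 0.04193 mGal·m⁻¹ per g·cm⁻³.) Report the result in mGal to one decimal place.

Free-air correction = 0.3086 × 2662.0 = 821.49 mGal
Free-air anomaly = 981218.18 − 981852.67 + (821.49) = 187.00 mGal
Bouguer slab correction = 0.04193 × 3.03 × 2662.0 = 338.20 mGal
Simple Bouguer anomaly = 187.00 − (338.20) = -151.20 mGal

-151.2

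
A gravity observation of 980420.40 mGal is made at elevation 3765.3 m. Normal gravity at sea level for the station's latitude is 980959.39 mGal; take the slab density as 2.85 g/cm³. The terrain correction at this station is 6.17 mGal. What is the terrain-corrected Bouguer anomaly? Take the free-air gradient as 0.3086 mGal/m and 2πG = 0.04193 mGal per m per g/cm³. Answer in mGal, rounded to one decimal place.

Free-air correction = 0.3086 × 3765.3 = 1161.97 mGal
Free-air anomaly = 980420.40 − 980959.39 + (1161.97) = 622.98 mGal
Bouguer slab correction = 0.04193 × 2.85 × 3765.3 = 449.96 mGal
Simple Bouguer anomaly = 622.98 − (449.96) = 173.02 mGal
Complete Bouguer anomaly = 173.02 + 6.17 = 179.19 mGal

179.2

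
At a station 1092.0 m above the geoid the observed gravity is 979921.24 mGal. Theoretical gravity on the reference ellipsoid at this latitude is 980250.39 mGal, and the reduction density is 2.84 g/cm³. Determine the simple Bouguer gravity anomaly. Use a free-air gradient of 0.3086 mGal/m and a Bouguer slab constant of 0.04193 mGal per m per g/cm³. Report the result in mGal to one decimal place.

-122.2

Free-air correction = 0.3086 × 1092.0 = 336.99 mGal
Free-air anomaly = 979921.24 − 980250.39 + (336.99) = 7.84 mGal
Bouguer slab correction = 0.04193 × 2.84 × 1092.0 = 130.04 mGal
Simple Bouguer anomaly = 7.84 − (130.04) = -122.20 mGal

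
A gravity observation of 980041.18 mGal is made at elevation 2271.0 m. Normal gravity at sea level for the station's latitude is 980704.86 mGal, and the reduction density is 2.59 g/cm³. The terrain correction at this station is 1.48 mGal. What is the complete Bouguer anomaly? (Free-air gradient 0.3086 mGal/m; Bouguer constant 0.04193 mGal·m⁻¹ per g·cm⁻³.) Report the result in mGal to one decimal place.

Free-air correction = 0.3086 × 2271.0 = 700.83 mGal
Free-air anomaly = 980041.18 − 980704.86 + (700.83) = 37.15 mGal
Bouguer slab correction = 0.04193 × 2.59 × 2271.0 = 246.63 mGal
Simple Bouguer anomaly = 37.15 − (246.63) = -209.48 mGal
Complete Bouguer anomaly = -209.48 + 1.48 = -208.00 mGal

-208.0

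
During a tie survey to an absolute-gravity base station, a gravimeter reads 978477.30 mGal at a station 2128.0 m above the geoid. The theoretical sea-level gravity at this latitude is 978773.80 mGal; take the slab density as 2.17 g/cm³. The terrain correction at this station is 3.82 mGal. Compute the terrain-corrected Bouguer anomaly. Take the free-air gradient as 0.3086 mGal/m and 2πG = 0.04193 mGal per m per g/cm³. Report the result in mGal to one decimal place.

Free-air correction = 0.3086 × 2128.0 = 656.70 mGal
Free-air anomaly = 978477.30 − 978773.80 + (656.70) = 360.20 mGal
Bouguer slab correction = 0.04193 × 2.17 × 2128.0 = 193.62 mGal
Simple Bouguer anomaly = 360.20 − (193.62) = 166.58 mGal
Complete Bouguer anomaly = 166.58 + 3.82 = 170.40 mGal

170.4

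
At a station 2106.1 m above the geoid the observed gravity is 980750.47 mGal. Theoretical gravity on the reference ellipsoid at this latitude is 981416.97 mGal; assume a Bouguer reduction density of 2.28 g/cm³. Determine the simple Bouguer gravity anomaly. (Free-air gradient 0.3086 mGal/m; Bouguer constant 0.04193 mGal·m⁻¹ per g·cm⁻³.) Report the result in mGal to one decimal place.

Free-air correction = 0.3086 × 2106.1 = 649.94 mGal
Free-air anomaly = 980750.47 − 981416.97 + (649.94) = -16.56 mGal
Bouguer slab correction = 0.04193 × 2.28 × 2106.1 = 201.34 mGal
Simple Bouguer anomaly = -16.56 − (201.34) = -217.90 mGal

-217.9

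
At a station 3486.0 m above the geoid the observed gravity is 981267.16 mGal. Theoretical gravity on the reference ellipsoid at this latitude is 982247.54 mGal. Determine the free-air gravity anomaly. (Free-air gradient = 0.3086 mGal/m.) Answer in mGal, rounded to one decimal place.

Free-air correction = 0.3086 × 3486.0 = 1075.78 mGal
Free-air anomaly = 981267.16 − 982247.54 + (1075.78) = 95.40 mGal

95.4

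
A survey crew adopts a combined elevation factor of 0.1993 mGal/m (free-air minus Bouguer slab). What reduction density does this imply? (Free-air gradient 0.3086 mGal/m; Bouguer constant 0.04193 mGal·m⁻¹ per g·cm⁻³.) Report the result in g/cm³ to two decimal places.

0.1993 = 0.3086 − 0.04193 × ρ
ρ = (0.3086 − 0.1993) / 0.04193 = 2.61 g/cm³

2.61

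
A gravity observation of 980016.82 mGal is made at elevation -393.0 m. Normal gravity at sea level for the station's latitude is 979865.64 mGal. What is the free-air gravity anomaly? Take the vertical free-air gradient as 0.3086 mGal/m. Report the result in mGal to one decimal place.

Free-air correction = 0.3086 × -393.0 = -121.28 mGal
Free-air anomaly = 980016.82 − 979865.64 + (-121.28) = 29.90 mGal

29.9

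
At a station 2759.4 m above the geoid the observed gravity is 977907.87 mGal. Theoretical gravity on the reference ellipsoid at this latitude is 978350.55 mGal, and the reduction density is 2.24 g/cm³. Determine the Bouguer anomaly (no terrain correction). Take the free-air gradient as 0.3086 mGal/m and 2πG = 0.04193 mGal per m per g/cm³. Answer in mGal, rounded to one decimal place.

Free-air correction = 0.3086 × 2759.4 = 851.55 mGal
Free-air anomaly = 977907.87 − 978350.55 + (851.55) = 408.87 mGal
Bouguer slab correction = 0.04193 × 2.24 × 2759.4 = 259.17 mGal
Simple Bouguer anomaly = 408.87 − (259.17) = 149.70 mGal

149.7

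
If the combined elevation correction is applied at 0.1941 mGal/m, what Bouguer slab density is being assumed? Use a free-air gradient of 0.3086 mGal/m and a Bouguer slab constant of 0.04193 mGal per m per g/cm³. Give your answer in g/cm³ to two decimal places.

2.73

0.1941 = 0.3086 − 0.04193 × ρ
ρ = (0.3086 − 0.1941) / 0.04193 = 2.73 g/cm³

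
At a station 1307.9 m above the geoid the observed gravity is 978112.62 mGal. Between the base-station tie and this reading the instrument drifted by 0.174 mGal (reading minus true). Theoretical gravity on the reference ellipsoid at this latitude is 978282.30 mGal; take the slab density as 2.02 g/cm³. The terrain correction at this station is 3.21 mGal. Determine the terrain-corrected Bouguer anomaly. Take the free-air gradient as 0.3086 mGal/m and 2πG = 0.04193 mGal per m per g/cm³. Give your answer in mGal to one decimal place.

126.2

Drift-corrected reading = 978112.62 − (0.174) = 978112.446 mGal
Free-air correction = 0.3086 × 1307.9 = 403.62 mGal
Free-air anomaly = 978112.446 − 978282.30 + (403.62) = 233.766 mGal
Bouguer slab correction = 0.04193 × 2.02 × 1307.9 = 110.78 mGal
Simple Bouguer anomaly = 233.766 − (110.78) = 122.986 mGal
Complete Bouguer anomaly = 122.986 + 3.21 = 126.196 mGal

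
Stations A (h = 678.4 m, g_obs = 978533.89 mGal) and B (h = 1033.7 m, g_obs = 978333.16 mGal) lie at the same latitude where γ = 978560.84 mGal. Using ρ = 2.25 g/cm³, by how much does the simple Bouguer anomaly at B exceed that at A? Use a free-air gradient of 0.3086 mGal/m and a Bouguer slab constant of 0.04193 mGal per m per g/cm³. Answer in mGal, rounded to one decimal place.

Δg_SB(A) = 978533.89 − 978560.84 + 0.3086×678.4 − 0.04193×2.25×678.4 = 118.40 mGal
Δg_SB(B) = 978333.16 − 978560.84 + 0.3086×1033.7 − 0.04193×2.25×1033.7 = -6.20 mGal
Difference = -6.20 − (118.40) = -124.60 mGal

-124.6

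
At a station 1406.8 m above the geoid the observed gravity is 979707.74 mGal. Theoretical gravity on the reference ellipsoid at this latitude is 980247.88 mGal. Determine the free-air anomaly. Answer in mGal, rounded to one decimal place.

-106.0

Free-air correction = 0.3086 × 1406.8 = 434.14 mGal
Free-air anomaly = 979707.74 − 980247.88 + (434.14) = -106.00 mGal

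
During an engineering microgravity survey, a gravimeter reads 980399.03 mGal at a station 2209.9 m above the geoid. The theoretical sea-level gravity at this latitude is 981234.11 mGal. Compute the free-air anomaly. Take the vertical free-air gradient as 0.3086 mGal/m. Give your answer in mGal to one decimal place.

Free-air correction = 0.3086 × 2209.9 = 681.98 mGal
Free-air anomaly = 980399.03 − 981234.11 + (681.98) = -153.10 mGal

-153.1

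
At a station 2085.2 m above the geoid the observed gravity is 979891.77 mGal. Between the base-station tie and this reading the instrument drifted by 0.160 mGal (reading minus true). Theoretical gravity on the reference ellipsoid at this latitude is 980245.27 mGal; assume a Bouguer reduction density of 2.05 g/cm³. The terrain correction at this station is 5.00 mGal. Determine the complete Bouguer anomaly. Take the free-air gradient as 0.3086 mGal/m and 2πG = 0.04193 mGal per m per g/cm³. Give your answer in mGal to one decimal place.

115.6

Drift-corrected reading = 979891.77 − (0.160) = 979891.610 mGal
Free-air correction = 0.3086 × 2085.2 = 643.49 mGal
Free-air anomaly = 979891.610 − 980245.27 + (643.49) = 289.830 mGal
Bouguer slab correction = 0.04193 × 2.05 × 2085.2 = 179.24 mGal
Simple Bouguer anomaly = 289.830 − (179.24) = 110.590 mGal
Complete Bouguer anomaly = 110.590 + 5.00 = 115.590 mGal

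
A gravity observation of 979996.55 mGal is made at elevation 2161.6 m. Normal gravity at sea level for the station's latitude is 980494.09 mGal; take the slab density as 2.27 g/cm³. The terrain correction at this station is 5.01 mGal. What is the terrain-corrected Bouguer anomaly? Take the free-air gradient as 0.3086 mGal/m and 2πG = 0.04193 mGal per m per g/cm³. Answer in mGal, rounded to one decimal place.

-31.2

Free-air correction = 0.3086 × 2161.6 = 667.07 mGal
Free-air anomaly = 979996.55 − 980494.09 + (667.07) = 169.53 mGal
Bouguer slab correction = 0.04193 × 2.27 × 2161.6 = 205.74 mGal
Simple Bouguer anomaly = 169.53 − (205.74) = -36.21 mGal
Complete Bouguer anomaly = -36.21 + 5.01 = -31.20 mGal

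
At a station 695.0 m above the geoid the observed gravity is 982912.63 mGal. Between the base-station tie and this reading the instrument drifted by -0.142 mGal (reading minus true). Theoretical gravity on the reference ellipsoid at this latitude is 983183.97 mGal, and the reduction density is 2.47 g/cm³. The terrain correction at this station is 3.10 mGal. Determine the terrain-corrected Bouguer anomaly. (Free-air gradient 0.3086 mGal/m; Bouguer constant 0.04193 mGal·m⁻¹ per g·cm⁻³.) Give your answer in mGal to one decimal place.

Drift-corrected reading = 982912.63 − (-0.142) = 982912.772 mGal
Free-air correction = 0.3086 × 695.0 = 214.48 mGal
Free-air anomaly = 982912.772 − 983183.97 + (214.48) = -56.718 mGal
Bouguer slab correction = 0.04193 × 2.47 × 695.0 = 71.98 mGal
Simple Bouguer anomaly = -56.718 − (71.98) = -128.698 mGal
Complete Bouguer anomaly = -128.698 + 3.10 = -125.598 mGal

-125.6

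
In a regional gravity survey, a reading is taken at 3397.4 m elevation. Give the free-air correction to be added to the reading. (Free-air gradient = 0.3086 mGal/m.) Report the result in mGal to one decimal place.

1048.4

Free-air correction = 0.3086 × 3397.4 = 1048.4 mGal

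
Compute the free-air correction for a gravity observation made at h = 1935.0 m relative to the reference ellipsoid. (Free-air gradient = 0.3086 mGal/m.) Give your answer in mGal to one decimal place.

Free-air correction = 0.3086 × 1935.0 = 597.1 mGal

597.1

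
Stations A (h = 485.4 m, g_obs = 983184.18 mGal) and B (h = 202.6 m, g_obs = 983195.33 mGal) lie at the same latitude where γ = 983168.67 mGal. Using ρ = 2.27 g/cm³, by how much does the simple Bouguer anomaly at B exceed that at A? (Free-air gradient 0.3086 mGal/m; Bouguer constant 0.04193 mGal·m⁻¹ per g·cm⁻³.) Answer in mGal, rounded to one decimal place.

Δg_SB(A) = 983184.18 − 983168.67 + 0.3086×485.4 − 0.04193×2.27×485.4 = 119.10 mGal
Δg_SB(B) = 983195.33 − 983168.67 + 0.3086×202.6 − 0.04193×2.27×202.6 = 69.90 mGal
Difference = 69.90 − (119.10) = -49.20 mGal

-49.2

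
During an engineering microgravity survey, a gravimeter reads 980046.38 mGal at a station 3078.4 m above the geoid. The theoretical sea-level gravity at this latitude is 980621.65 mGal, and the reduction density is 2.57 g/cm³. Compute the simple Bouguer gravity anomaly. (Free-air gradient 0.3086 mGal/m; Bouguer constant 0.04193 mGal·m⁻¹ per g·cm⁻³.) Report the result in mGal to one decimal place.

43.0

Free-air correction = 0.3086 × 3078.4 = 949.99 mGal
Free-air anomaly = 980046.38 − 980621.65 + (949.99) = 374.72 mGal
Bouguer slab correction = 0.04193 × 2.57 × 3078.4 = 331.73 mGal
Simple Bouguer anomaly = 374.72 − (331.73) = 42.99 mGal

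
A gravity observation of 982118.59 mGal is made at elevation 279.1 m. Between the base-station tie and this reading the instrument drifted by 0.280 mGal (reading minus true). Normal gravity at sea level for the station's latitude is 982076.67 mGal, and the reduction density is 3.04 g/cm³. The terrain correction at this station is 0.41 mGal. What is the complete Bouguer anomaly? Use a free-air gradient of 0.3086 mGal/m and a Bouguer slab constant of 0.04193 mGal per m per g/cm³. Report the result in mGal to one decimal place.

92.6

Drift-corrected reading = 982118.59 − (0.280) = 982118.310 mGal
Free-air correction = 0.3086 × 279.1 = 86.13 mGal
Free-air anomaly = 982118.310 − 982076.67 + (86.13) = 127.770 mGal
Bouguer slab correction = 0.04193 × 3.04 × 279.1 = 35.58 mGal
Simple Bouguer anomaly = 127.770 − (35.58) = 92.190 mGal
Complete Bouguer anomaly = 92.190 + 0.41 = 92.600 mGal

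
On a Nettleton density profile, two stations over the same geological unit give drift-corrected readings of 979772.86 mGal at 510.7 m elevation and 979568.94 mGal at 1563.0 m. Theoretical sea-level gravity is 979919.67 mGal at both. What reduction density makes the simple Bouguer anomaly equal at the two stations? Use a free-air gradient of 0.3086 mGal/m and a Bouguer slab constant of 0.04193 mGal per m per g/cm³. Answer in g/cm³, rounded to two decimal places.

2.74

Δg_obs = 979568.94 − 979772.86 = -203.92 mGal over Δh = 1563.0 − 510.7 = 1052.3 m
Equal Bouguer anomalies ⇒ Δg_obs + (0.3086 − 0.04193ρ)·Δh = 0
0.3086 − 0.04193ρ = −Δg_obs/Δh = 0.19379
ρ = (0.3086 − 0.19379) / 0.04193 = 2.74 g/cm³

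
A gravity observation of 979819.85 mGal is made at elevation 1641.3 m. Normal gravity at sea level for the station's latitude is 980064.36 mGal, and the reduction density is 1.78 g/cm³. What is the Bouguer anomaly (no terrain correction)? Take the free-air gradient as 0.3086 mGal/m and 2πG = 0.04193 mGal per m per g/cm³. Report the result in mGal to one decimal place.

139.5

Free-air correction = 0.3086 × 1641.3 = 506.51 mGal
Free-air anomaly = 979819.85 − 980064.36 + (506.51) = 262.00 mGal
Bouguer slab correction = 0.04193 × 1.78 × 1641.3 = 122.50 mGal
Simple Bouguer anomaly = 262.00 − (122.50) = 139.50 mGal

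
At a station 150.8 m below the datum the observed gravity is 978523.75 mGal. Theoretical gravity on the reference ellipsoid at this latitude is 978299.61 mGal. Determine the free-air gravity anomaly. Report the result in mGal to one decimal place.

Free-air correction = 0.3086 × -150.8 = -46.54 mGal
Free-air anomaly = 978523.75 − 978299.61 + (-46.54) = 177.60 mGal

177.6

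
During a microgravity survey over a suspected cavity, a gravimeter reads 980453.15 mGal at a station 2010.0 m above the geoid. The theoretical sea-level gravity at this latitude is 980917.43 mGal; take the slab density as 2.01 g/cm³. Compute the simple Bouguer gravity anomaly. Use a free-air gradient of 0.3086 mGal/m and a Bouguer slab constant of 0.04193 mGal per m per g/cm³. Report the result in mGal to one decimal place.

Free-air correction = 0.3086 × 2010.0 = 620.29 mGal
Free-air anomaly = 980453.15 − 980917.43 + (620.29) = 156.01 mGal
Bouguer slab correction = 0.04193 × 2.01 × 2010.0 = 169.40 mGal
Simple Bouguer anomaly = 156.01 − (169.40) = -13.39 mGal

-13.4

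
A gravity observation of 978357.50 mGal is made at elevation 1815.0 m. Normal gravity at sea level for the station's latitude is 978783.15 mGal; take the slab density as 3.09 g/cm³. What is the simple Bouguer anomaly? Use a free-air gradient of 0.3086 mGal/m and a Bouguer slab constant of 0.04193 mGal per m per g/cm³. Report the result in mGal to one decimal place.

-100.7

Free-air correction = 0.3086 × 1815.0 = 560.11 mGal
Free-air anomaly = 978357.50 − 978783.15 + (560.11) = 134.46 mGal
Bouguer slab correction = 0.04193 × 3.09 × 1815.0 = 235.16 mGal
Simple Bouguer anomaly = 134.46 − (235.16) = -100.70 mGal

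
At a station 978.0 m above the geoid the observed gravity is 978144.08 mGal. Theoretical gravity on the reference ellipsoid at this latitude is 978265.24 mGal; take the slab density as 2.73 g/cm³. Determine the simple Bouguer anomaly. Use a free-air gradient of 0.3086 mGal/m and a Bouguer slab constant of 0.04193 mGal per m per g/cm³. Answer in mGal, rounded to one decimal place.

Free-air correction = 0.3086 × 978.0 = 301.81 mGal
Free-air anomaly = 978144.08 − 978265.24 + (301.81) = 180.65 mGal
Bouguer slab correction = 0.04193 × 2.73 × 978.0 = 111.95 mGal
Simple Bouguer anomaly = 180.65 − (111.95) = 68.70 mGal

68.7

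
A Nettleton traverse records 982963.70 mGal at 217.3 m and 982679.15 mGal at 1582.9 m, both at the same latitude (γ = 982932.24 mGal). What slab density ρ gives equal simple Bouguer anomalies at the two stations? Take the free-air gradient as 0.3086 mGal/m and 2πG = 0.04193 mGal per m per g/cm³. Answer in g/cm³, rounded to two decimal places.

Δg_obs = 982679.15 − 982963.70 = -284.55 mGal over Δh = 1582.9 − 217.3 = 1365.6 m
Equal Bouguer anomalies ⇒ Δg_obs + (0.3086 − 0.04193ρ)·Δh = 0
0.3086 − 0.04193ρ = −Δg_obs/Δh = 0.20837
ρ = (0.3086 − 0.20837) / 0.04193 = 2.39 g/cm³

2.39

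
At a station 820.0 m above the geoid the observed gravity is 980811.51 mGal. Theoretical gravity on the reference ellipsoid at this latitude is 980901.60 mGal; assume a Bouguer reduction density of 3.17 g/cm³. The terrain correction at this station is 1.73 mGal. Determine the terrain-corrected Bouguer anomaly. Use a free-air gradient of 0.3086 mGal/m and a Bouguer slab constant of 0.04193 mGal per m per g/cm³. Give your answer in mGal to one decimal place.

55.7

Free-air correction = 0.3086 × 820.0 = 253.05 mGal
Free-air anomaly = 980811.51 − 980901.60 + (253.05) = 162.96 mGal
Bouguer slab correction = 0.04193 × 3.17 × 820.0 = 108.99 mGal
Simple Bouguer anomaly = 162.96 − (108.99) = 53.97 mGal
Complete Bouguer anomaly = 53.97 + 1.73 = 55.70 mGal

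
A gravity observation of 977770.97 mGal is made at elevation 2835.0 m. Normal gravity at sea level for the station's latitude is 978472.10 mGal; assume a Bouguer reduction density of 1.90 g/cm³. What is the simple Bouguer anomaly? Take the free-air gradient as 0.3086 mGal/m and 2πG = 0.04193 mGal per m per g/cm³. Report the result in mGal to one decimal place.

-52.1

Free-air correction = 0.3086 × 2835.0 = 874.88 mGal
Free-air anomaly = 977770.97 − 978472.10 + (874.88) = 173.75 mGal
Bouguer slab correction = 0.04193 × 1.90 × 2835.0 = 225.86 mGal
Simple Bouguer anomaly = 173.75 − (225.86) = -52.11 mGal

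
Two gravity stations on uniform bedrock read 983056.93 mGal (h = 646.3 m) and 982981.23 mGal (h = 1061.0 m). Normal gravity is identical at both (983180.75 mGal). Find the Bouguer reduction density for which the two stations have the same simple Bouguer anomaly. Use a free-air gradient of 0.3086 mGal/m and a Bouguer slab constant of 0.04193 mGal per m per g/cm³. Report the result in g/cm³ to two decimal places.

3.01

Δg_obs = 982981.23 − 983056.93 = -75.70 mGal over Δh = 1061.0 − 646.3 = 414.7 m
Equal Bouguer anomalies ⇒ Δg_obs + (0.3086 − 0.04193ρ)·Δh = 0
0.3086 − 0.04193ρ = −Δg_obs/Δh = 0.18254
ρ = (0.3086 − 0.18254) / 0.04193 = 3.01 g/cm³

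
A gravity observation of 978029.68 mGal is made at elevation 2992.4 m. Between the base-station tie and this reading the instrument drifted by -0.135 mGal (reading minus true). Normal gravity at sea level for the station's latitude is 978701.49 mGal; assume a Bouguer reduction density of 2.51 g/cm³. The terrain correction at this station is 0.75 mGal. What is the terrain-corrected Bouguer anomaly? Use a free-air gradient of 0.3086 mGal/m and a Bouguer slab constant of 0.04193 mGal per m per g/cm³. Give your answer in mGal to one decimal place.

-62.4

Drift-corrected reading = 978029.68 − (-0.135) = 978029.815 mGal
Free-air correction = 0.3086 × 2992.4 = 923.45 mGal
Free-air anomaly = 978029.815 − 978701.49 + (923.45) = 251.775 mGal
Bouguer slab correction = 0.04193 × 2.51 × 2992.4 = 314.93 mGal
Simple Bouguer anomaly = 251.775 − (314.93) = -63.155 mGal
Complete Bouguer anomaly = -63.155 + 0.75 = -62.405 mGal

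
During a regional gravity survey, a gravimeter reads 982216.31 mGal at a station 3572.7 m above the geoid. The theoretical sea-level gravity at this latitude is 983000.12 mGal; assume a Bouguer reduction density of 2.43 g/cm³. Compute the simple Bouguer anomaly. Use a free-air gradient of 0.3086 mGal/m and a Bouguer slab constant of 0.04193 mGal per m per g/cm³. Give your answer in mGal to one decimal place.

-45.3

Free-air correction = 0.3086 × 3572.7 = 1102.54 mGal
Free-air anomaly = 982216.31 − 983000.12 + (1102.54) = 318.73 mGal
Bouguer slab correction = 0.04193 × 2.43 × 3572.7 = 364.02 mGal
Simple Bouguer anomaly = 318.73 − (364.02) = -45.29 mGal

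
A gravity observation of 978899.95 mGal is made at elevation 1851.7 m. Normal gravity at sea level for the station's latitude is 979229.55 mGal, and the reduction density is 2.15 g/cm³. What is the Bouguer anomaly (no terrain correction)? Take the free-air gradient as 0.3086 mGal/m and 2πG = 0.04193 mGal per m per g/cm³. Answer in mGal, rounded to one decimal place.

74.9

Free-air correction = 0.3086 × 1851.7 = 571.43 mGal
Free-air anomaly = 978899.95 − 979229.55 + (571.43) = 241.83 mGal
Bouguer slab correction = 0.04193 × 2.15 × 1851.7 = 166.93 mGal
Simple Bouguer anomaly = 241.83 − (166.93) = 74.90 mGal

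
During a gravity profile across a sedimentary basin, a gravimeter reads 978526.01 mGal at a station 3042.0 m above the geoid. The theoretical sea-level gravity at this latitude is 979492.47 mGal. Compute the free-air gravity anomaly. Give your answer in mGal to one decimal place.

-27.7

Free-air correction = 0.3086 × 3042.0 = 938.76 mGal
Free-air anomaly = 978526.01 − 979492.47 + (938.76) = -27.70 mGal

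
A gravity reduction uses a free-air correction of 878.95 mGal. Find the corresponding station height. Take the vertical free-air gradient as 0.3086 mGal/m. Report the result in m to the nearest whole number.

2848

h = 878.95 / 0.3086 = 2848.19 m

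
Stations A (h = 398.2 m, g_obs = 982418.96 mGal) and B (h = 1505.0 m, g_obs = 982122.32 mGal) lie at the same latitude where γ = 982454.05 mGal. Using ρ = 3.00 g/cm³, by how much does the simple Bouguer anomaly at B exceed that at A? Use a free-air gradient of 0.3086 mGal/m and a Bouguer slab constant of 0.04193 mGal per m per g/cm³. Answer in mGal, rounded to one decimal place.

Δg_SB(A) = 982418.96 − 982454.05 + 0.3086×398.2 − 0.04193×3.00×398.2 = 37.70 mGal
Δg_SB(B) = 982122.32 − 982454.05 + 0.3086×1505.0 − 0.04193×3.00×1505.0 = -56.60 mGal
Difference = -56.60 − (37.70) = -94.30 mGal

-94.3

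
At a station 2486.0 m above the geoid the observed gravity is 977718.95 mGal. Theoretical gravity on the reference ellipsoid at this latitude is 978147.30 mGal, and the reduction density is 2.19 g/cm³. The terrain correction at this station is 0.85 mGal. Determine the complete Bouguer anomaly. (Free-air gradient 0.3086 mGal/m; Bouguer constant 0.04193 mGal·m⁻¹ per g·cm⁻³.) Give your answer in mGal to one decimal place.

111.4

Free-air correction = 0.3086 × 2486.0 = 767.18 mGal
Free-air anomaly = 977718.95 − 978147.30 + (767.18) = 338.83 mGal
Bouguer slab correction = 0.04193 × 2.19 × 2486.0 = 228.28 mGal
Simple Bouguer anomaly = 338.83 − (228.28) = 110.55 mGal
Complete Bouguer anomaly = 110.55 + 0.85 = 111.40 mGal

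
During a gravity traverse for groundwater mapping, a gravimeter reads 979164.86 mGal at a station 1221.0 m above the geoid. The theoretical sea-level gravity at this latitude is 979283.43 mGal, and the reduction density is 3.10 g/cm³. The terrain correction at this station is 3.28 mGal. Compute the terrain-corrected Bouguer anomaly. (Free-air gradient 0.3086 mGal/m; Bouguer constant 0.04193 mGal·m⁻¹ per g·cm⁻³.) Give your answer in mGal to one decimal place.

102.8

Free-air correction = 0.3086 × 1221.0 = 376.80 mGal
Free-air anomaly = 979164.86 − 979283.43 + (376.80) = 258.23 mGal
Bouguer slab correction = 0.04193 × 3.10 × 1221.0 = 158.71 mGal
Simple Bouguer anomaly = 258.23 − (158.71) = 99.52 mGal
Complete Bouguer anomaly = 99.52 + 3.28 = 102.80 mGal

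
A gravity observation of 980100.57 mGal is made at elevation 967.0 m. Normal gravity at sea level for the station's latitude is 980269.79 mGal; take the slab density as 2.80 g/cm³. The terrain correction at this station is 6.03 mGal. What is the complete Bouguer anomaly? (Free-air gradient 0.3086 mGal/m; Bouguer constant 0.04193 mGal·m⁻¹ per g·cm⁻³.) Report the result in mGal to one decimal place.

Free-air correction = 0.3086 × 967.0 = 298.42 mGal
Free-air anomaly = 980100.57 − 980269.79 + (298.42) = 129.20 mGal
Bouguer slab correction = 0.04193 × 2.80 × 967.0 = 113.53 mGal
Simple Bouguer anomaly = 129.20 − (113.53) = 15.67 mGal
Complete Bouguer anomaly = 15.67 + 6.03 = 21.70 mGal

21.7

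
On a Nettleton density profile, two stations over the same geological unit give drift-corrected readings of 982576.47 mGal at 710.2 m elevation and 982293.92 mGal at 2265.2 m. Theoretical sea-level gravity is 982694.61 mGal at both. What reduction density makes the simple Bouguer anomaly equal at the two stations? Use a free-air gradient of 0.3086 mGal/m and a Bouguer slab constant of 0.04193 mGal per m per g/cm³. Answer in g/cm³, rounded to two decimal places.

3.03

Δg_obs = 982293.92 − 982576.47 = -282.55 mGal over Δh = 2265.2 − 710.2 = 1555.0 m
Equal Bouguer anomalies ⇒ Δg_obs + (0.3086 − 0.04193ρ)·Δh = 0
0.3086 − 0.04193ρ = −Δg_obs/Δh = 0.18170
ρ = (0.3086 − 0.18170) / 0.04193 = 3.03 g/cm³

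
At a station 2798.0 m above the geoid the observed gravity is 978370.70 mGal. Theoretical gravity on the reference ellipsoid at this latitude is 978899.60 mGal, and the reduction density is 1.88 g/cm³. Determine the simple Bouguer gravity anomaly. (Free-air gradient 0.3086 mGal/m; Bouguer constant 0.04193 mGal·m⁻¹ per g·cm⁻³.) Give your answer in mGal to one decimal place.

114.0

Free-air correction = 0.3086 × 2798.0 = 863.46 mGal
Free-air anomaly = 978370.70 − 978899.60 + (863.46) = 334.56 mGal
Bouguer slab correction = 0.04193 × 1.88 × 2798.0 = 220.56 mGal
Simple Bouguer anomaly = 334.56 − (220.56) = 114.00 mGal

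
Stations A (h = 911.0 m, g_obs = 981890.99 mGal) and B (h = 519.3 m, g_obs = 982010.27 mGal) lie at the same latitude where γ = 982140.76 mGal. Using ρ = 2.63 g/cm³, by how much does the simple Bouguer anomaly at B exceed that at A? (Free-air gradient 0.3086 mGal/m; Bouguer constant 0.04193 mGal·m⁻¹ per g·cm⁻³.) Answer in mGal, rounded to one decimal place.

Δg_SB(A) = 981890.99 − 982140.76 + 0.3086×911.0 − 0.04193×2.63×911.0 = -69.10 mGal
Δg_SB(B) = 982010.27 − 982140.76 + 0.3086×519.3 − 0.04193×2.63×519.3 = -27.50 mGal
Difference = -27.50 − (-69.10) = 41.60 mGal

41.6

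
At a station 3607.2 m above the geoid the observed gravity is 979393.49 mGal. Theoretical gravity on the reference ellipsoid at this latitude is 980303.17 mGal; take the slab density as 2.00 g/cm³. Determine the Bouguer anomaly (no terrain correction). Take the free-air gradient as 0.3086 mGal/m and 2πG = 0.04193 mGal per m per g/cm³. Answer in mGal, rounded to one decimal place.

-99.0

Free-air correction = 0.3086 × 3607.2 = 1113.18 mGal
Free-air anomaly = 979393.49 − 980303.17 + (1113.18) = 203.50 mGal
Bouguer slab correction = 0.04193 × 2.00 × 3607.2 = 302.50 mGal
Simple Bouguer anomaly = 203.50 − (302.50) = -99.00 mGal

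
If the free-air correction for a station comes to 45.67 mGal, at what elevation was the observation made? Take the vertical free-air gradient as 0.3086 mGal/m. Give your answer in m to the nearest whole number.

h = 45.67 / 0.3086 = 147.99 m

148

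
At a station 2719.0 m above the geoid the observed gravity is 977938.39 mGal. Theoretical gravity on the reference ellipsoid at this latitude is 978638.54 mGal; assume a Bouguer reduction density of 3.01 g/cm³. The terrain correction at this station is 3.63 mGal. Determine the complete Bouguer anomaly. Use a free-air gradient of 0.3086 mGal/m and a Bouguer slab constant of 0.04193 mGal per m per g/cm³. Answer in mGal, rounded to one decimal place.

Free-air correction = 0.3086 × 2719.0 = 839.08 mGal
Free-air anomaly = 977938.39 − 978638.54 + (839.08) = 138.93 mGal
Bouguer slab correction = 0.04193 × 3.01 × 2719.0 = 343.16 mGal
Simple Bouguer anomaly = 138.93 − (343.16) = -204.23 mGal
Complete Bouguer anomaly = -204.23 + 3.63 = -200.60 mGal

-200.6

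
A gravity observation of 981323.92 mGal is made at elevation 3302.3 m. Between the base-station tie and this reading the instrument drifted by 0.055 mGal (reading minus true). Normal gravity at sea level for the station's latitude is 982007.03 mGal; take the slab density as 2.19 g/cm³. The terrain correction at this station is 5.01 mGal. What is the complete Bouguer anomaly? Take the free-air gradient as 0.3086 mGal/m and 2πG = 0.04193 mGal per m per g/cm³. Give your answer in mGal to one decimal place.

Drift-corrected reading = 981323.92 − (0.055) = 981323.865 mGal
Free-air correction = 0.3086 × 3302.3 = 1019.09 mGal
Free-air anomaly = 981323.865 − 982007.03 + (1019.09) = 335.925 mGal
Bouguer slab correction = 0.04193 × 2.19 × 3302.3 = 303.24 mGal
Simple Bouguer anomaly = 335.925 − (303.24) = 32.685 mGal
Complete Bouguer anomaly = 32.685 + 5.01 = 37.695 mGal

37.7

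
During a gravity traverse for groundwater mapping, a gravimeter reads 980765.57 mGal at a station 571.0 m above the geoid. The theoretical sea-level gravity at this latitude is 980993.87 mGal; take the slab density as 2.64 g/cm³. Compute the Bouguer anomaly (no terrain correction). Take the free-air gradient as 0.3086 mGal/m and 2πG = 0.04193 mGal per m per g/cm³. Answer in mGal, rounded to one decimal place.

Free-air correction = 0.3086 × 571.0 = 176.21 mGal
Free-air anomaly = 980765.57 − 980993.87 + (176.21) = -52.09 mGal
Bouguer slab correction = 0.04193 × 2.64 × 571.0 = 63.21 mGal
Simple Bouguer anomaly = -52.09 − (63.21) = -115.30 mGal

-115.3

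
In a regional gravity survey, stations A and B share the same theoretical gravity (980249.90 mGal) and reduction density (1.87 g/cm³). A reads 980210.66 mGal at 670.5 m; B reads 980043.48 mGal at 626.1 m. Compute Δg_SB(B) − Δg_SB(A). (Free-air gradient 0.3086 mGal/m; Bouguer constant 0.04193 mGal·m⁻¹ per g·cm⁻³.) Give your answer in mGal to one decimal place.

Δg_SB(A) = 980210.66 − 980249.90 + 0.3086×670.5 − 0.04193×1.87×670.5 = 115.10 mGal
Δg_SB(B) = 980043.48 − 980249.90 + 0.3086×626.1 − 0.04193×1.87×626.1 = -62.30 mGal
Difference = -62.30 − (115.10) = -177.40 mGal

-177.4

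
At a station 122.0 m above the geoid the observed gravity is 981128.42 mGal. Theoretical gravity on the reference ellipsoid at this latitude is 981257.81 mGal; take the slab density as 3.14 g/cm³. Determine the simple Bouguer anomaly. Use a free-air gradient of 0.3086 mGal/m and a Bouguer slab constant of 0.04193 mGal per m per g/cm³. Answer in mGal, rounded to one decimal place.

-107.8

Free-air correction = 0.3086 × 122.0 = 37.65 mGal
Free-air anomaly = 981128.42 − 981257.81 + (37.65) = -91.74 mGal
Bouguer slab correction = 0.04193 × 3.14 × 122.0 = 16.06 mGal
Simple Bouguer anomaly = -91.74 − (16.06) = -107.80 mGal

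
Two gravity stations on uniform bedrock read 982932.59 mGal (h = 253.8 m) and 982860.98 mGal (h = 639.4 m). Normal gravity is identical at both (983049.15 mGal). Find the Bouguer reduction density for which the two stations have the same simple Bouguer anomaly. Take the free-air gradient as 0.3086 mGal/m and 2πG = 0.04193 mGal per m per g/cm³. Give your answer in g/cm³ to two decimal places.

2.93

Δg_obs = 982860.98 − 982932.59 = -71.61 mGal over Δh = 639.4 − 253.8 = 385.6 m
Equal Bouguer anomalies ⇒ Δg_obs + (0.3086 − 0.04193ρ)·Δh = 0
0.3086 − 0.04193ρ = −Δg_obs/Δh = 0.18571
ρ = (0.3086 − 0.18571) / 0.04193 = 2.93 g/cm³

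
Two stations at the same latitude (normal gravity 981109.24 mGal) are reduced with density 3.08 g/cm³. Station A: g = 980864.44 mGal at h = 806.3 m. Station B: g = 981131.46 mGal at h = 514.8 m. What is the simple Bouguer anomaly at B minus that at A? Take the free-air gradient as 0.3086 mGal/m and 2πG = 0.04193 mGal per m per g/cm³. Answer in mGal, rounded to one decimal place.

214.7

Δg_SB(A) = 980864.44 − 981109.24 + 0.3086×806.3 − 0.04193×3.08×806.3 = -100.10 mGal
Δg_SB(B) = 981131.46 − 981109.24 + 0.3086×514.8 − 0.04193×3.08×514.8 = 114.60 mGal
Difference = 114.60 − (-100.10) = 214.70 mGal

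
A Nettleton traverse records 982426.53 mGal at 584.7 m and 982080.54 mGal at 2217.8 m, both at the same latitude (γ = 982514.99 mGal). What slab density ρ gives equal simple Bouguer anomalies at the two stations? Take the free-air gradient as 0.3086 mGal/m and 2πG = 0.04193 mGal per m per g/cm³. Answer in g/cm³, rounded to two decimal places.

Δg_obs = 982080.54 − 982426.53 = -345.99 mGal over Δh = 2217.8 − 584.7 = 1633.1 m
Equal Bouguer anomalies ⇒ Δg_obs + (0.3086 − 0.04193ρ)·Δh = 0
0.3086 − 0.04193ρ = −Δg_obs/Δh = 0.21186
ρ = (0.3086 − 0.21186) / 0.04193 = 2.31 g/cm³

2.31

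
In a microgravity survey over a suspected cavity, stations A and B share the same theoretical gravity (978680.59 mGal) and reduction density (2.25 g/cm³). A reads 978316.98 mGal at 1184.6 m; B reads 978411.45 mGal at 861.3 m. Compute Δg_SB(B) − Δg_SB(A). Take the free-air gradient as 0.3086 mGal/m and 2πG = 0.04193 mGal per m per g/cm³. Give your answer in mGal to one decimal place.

Δg_SB(A) = 978316.98 − 978680.59 + 0.3086×1184.6 − 0.04193×2.25×1184.6 = -109.80 mGal
Δg_SB(B) = 978411.45 − 978680.59 + 0.3086×861.3 − 0.04193×2.25×861.3 = -84.60 mGal
Difference = -84.60 − (-109.80) = 25.20 mGal

25.2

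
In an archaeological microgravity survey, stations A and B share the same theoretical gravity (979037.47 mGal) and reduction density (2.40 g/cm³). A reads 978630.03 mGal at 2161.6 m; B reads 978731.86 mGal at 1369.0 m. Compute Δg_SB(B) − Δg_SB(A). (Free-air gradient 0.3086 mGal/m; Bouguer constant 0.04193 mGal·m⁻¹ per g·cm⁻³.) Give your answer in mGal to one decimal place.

-63.0

Δg_SB(A) = 978630.03 − 979037.47 + 0.3086×2161.6 − 0.04193×2.40×2161.6 = 42.10 mGal
Δg_SB(B) = 978731.86 − 979037.47 + 0.3086×1369.0 − 0.04193×2.40×1369.0 = -20.90 mGal
Difference = -20.90 − (42.10) = -63.00 mGal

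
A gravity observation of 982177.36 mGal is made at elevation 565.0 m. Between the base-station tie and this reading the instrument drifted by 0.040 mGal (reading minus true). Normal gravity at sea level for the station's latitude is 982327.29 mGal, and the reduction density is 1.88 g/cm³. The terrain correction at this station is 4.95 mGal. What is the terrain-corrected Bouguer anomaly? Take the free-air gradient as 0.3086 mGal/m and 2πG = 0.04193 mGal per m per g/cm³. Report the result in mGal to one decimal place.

Drift-corrected reading = 982177.36 − (0.040) = 982177.320 mGal
Free-air correction = 0.3086 × 565.0 = 174.36 mGal
Free-air anomaly = 982177.320 − 982327.29 + (174.36) = 24.390 mGal
Bouguer slab correction = 0.04193 × 1.88 × 565.0 = 44.54 mGal
Simple Bouguer anomaly = 24.390 − (44.54) = -20.150 mGal
Complete Bouguer anomaly = -20.150 + 4.95 = -15.200 mGal

-15.2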